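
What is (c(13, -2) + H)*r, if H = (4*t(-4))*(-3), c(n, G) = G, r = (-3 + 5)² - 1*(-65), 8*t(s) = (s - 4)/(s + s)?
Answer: -483/2 ≈ -241.50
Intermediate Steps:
t(s) = (-4 + s)/(16*s) (t(s) = ((s - 4)/(s + s))/8 = ((-4 + s)/((2*s)))/8 = ((-4 + s)*(1/(2*s)))/8 = ((-4 + s)/(2*s))/8 = (-4 + s)/(16*s))
r = 69 (r = 2² + 65 = 4 + 65 = 69)
H = -3/2 (H = (4*((1/16)*(-4 - 4)/(-4)))*(-3) = (4*((1/16)*(-¼)*(-8)))*(-3) = (4*(⅛))*(-3) = (½)*(-3) = -3/2 ≈ -1.5000)
(c(13, -2) + H)*r = (-2 - 3/2)*69 = -7/2*69 = -483/2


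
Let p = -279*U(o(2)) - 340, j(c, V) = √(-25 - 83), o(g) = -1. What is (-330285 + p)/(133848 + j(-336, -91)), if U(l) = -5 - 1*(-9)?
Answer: -1233413038/497646867 + 331741*I*√3/2985881202 ≈ -2.4785 + 0.00019244*I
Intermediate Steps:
j(c, V) = 6*I*√3 (j(c, V) = √(-108) = 6*I*√3)
U(l) = 4 (U(l) = -5 + 9 = 4)
p = -1456 (p = -279*4 - 340 = -1116 - 340 = -1456)
(-330285 + p)/(133848 + j(-336, -91)) = (-330285 - 1456)/(133848 + 6*I*√3) = -331741/(133848 + 6*I*√3)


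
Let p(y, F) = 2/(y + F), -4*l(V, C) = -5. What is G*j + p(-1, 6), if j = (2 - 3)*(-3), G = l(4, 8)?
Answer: 83/20 ≈ 4.1500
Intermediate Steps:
l(V, C) = 5/4 (l(V, C) = -¼*(-5) = 5/4)
p(y, F) = 2/(F + y)
G = 5/4 ≈ 1.2500
j = 3 (j = -1*(-3) = 3)
G*j + p(-1, 6) = (5/4)*3 + 2/(6 - 1) = 15/4 + 2/5 = 15/4 + 2*(⅕) = 15/4 + ⅖ = 83/20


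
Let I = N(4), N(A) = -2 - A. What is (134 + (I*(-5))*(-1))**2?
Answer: 10816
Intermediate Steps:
I = -6 (I = -2 - 1*4 = -2 - 4 = -6)
(134 + (I*(-5))*(-1))**2 = (134 - 6*(-5)*(-1))**2 = (134 + 30*(-1))**2 = (134 - 30)**2 = 104**2 = 10816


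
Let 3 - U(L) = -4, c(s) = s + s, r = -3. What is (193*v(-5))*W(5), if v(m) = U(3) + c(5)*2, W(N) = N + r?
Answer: 10422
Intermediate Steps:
c(s) = 2*s
U(L) = 7 (U(L) = 3 - 1*(-4) = 3 + 4 = 7)
W(N) = -3 + N (W(N) = N - 3 = -3 + N)
v(m) = 27 (v(m) = 7 + (2*5)*2 = 7 + 10*2 = 7 + 20 = 27)
(193*v(-5))*W(5) = (193*27)*(-3 + 5) = 5211*2 = 10422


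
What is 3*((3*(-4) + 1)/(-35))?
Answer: 33/35 ≈ 0.94286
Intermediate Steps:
3*((3*(-4) + 1)/(-35)) = 3*(-(-12 + 1)/35) = 3*(-1/35*(-11)) = 3*(11/35) = 33/35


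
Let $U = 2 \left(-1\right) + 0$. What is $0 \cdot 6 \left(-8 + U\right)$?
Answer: $0$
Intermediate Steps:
$U = -2$ ($U = -2 + 0 = -2$)
$0 \cdot 6 \left(-8 + U\right) = 0 \cdot 6 \left(-8 - 2\right) = 0 \left(-10\right) = 0$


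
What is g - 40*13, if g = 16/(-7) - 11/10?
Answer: -36637/70 ≈ -523.39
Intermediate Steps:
g = -237/70 (g = 16*(-⅐) - 11*⅒ = -16/7 - 11/10 = -237/70 ≈ -3.3857)
g - 40*13 = -237/70 - 40*13 = -237/70 - 520 = -36637/70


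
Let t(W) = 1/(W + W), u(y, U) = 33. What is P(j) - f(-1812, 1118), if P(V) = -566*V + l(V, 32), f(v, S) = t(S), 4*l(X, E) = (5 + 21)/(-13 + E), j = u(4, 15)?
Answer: -793501637/42484 ≈ -18678.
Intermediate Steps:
j = 33
t(W) = 1/(2*W)
l(X, E) = 13/(2*(-13 + E)) (l(X, E) = ((5 + 21)/(-13 + E))/4 = (26/(-13 + E))/4 = 13/(2*(-13 + E)))
f(v, S) = 1/(2*S)
P(V) = 13/38 - 566*V (P(V) = -566*V + 13/(2*(-13 + 32)) = -566*V + (13/2)/19 = -566*V + (13/2)*(1/19) = -566*V + 13/38 = 13/38 - 566*V)
P(j) - f(-1812, 1118) = (13/38 - 566*33) - 1/(2*1118) = (13/38 - 18678) - 1/(2*1118) = -709751/38 - 1*1/2236 = -709751/38 - 1/2236 = -793501637/42484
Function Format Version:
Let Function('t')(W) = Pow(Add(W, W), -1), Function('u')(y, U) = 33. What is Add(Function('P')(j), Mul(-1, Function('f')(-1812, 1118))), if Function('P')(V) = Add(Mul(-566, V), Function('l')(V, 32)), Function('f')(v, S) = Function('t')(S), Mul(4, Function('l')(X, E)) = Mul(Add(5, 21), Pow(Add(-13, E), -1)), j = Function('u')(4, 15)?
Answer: Rational(-793501637, 42484) ≈ -18678.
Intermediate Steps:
j = 33
Function('t')(W) = Mul(Rational(1, 2), Pow(W, -1)) (Function('t')(W) = Pow(Mul(2, W), -1) = Mul(Rational(1, 2), Pow(W, -1)))
Function('l')(X, E) = Mul(Rational(13, 2), Pow(Add(-13, E), -1)) (Function('l')(X, E) = Mul(Rational(1, 4), Mul(Add(5, 21), Pow(Add(-13, E), -1))) = Mul(Rational(1, 4), Mul(26, Pow(Add(-13, E), -1))) = Mul(Rational(13, 2), Pow(Add(-13, E), -1)))
Function('f')(v, S) = Mul(Rational(1, 2), Pow(S, -1))
Function('P')(V) = Add(Rational(13, 38), Mul(-566, V)) (Function('P')(V) = Add(Mul(-566, V), Mul(Rational(13, 2), Pow(Add(-13, 32), -1))) = Add(Mul(-566, V), Mul(Rational(13, 2), Pow(19, -1))) = Add(Mul(-566, V), Mul(Rational(13, 2), Rational(1, 19))) = Add(Mul(-566, V), Rational(13, 38)) = Add(Rational(13, 38), Mul(-566, V)))
Add(Function('P')(j), Mul(-1, Function('f')(-1812, 1118))) = Add(Add(Rational(13, 38), Mul(-566, 33)), Mul(-1, Mul(Rational(1, 2), Pow(1118, -1)))) = Add(Add(Rational(13, 38), -18678), Mul(-1, Mul(Rational(1, 2), Rational(1, 1118)))) = Add(Rational(-709751, 38), Mul(-1, Rational(1, 2236))) = Add(Rational(-709751, 38), Rational(-1, 2236)) = Rational(-793501637, 42484)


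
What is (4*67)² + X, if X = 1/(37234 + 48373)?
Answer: 6148637169/85607 ≈ 71824.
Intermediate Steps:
X = 1/85607 ≈ 1.1681e-5
(4*67)² + X = (4*67)² + 1/85607 = 268² + 1/85607 = 71824 + 1/85607 = 6148637169/85607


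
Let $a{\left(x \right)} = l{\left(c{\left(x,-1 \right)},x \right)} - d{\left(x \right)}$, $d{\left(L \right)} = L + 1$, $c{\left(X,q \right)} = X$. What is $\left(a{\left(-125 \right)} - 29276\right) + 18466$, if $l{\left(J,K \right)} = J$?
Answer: $-10811$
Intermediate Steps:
$d{\left(L \right)} = 1 + L$
$a{\left(x \right)} = -1$ ($a{\left(x \right)} = x - \left(1 + x\right) = -1$)
$\left(a{\left(-125 \right)} - 29276\right) + 18466 = \left(-1 - 29276\right) + 18466 = -29277 + 18466 = -10811$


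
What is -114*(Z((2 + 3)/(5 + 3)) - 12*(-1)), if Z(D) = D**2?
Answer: -45201/32 ≈ -1412.5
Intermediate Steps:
-114*(Z((2 + 3)/(5 + 3)) - 12*(-1)) = -114*(((2 + 3)/(5 + 3))**2 - 12*(-1)) = -114*((5/8)**2 + 12) = -114*(25/64 + 12) = -114*793/64 = -45201/32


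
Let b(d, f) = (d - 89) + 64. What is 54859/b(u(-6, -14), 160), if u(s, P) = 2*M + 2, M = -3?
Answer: -54859/29 ≈ -1891.7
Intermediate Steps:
u(s, P) = -4 (u(s, P) = 2*(-3) + 2 = -6 + 2 = -4)
b(d, f) = -25 + d (b(d, f) = (-89 + d) + 64 = -25 + d)
54859/b(u(-6, -14), 160) = 54859/(-25 - 4) = 54859/(-29) = 54859*(-1/29) = -54859/29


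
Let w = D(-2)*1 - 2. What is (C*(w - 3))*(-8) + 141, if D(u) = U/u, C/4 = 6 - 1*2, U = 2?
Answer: 909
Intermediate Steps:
C = 16 (C = 4*(6 - 1*2) = 4*(6 - 2) = 4*4 = 16)
D(u) = 2/u
w = -3 (w = (2/(-2))*1 - 2 = (2*(-½))*1 - 2 = -1*1 - 2 = -1 - 2 = -3)
(C*(w - 3))*(-8) + 141 = (16*(-3 - 3))*(-8) + 141 = (16*(-6))*(-8) + 141 = -96*(-8) + 141 = 768 + 141 = 909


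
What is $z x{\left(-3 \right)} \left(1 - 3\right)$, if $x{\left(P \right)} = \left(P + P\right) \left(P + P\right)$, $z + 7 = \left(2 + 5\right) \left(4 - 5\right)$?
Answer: $1008$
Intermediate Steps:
$z = -14$ ($z = -7 + \left(2 + 5\right) \left(4 - 5\right) = -7 + 7 \left(-1\right) = -7 - 7 = -14$)
$x{\left(P \right)} = 4 P^{2}$ ($x{\left(P \right)} = 2 P 2 P = 4 P^{2}$)
$z x{\left(-3 \right)} \left(1 - 3\right) = - 14 \cdot 4 \left(-3\right)^{2} \left(1 - 3\right) = - 14 \cdot 4 \cdot 9 \left(-2\right) = \left(-14\right) 36 \left(-2\right) = \left(-504\right) \left(-2\right) = 1008$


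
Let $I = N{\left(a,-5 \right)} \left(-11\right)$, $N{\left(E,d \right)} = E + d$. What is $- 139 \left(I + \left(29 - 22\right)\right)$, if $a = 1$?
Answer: $-7089$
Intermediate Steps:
$I = 44$ ($I = \left(1 - 5\right) \left(-11\right) = \left(-4\right) \left(-11\right) = 44$)
$- 139 \left(I + \left(29 - 22\right)\right) = - 139 \left(44 + \left(29 - 22\right)\right) = - 139 \left(44 + 7\right) = \left(-139\right) 51 = -7089$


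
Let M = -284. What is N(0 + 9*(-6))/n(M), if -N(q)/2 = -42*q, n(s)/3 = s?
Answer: 378/71 ≈ 5.3239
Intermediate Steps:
n(s) = 3*s
N(q) = 84*q (N(q) = -(-84)*q = 84*q)
N(0 + 9*(-6))/n(M) = (84*(0 + 9*(-6)))/((3*(-284))) = (84*(0 - 54))/(-852) = (84*(-54))*(-1/852) = -4536*(-1/852) = 378/71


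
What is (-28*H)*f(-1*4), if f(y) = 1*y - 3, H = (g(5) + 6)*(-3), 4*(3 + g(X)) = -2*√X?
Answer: -1764 + 294*√5 ≈ -1106.6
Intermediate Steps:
g(X) = -3 - √X/2 (g(X) = -3 + (-2*√X)/4 = -3 - √X/2)
H = -9 + 3*√5/2 (H = ((-3 - √5/2) + 6)*(-3) = (3 - √5/2)*(-3) = -9 + 3*√5/2 ≈ -5.6459)
f(y) = -3 + y (f(y) = y - 3 = -3 + y)
(-28*H)*f(-1*4) = (-28*(-9 + 3*√5/2))*(-3 - 1*4) = (252 - 42*√5)*(-3 - 4) = (252 - 42*√5)*(-7) = -1764 + 294*√5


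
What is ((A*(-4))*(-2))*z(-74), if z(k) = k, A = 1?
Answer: -592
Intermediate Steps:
((A*(-4))*(-2))*z(-74) = ((1*(-4))*(-2))*(-74) = -4*(-2)*(-74) = 8*(-74) = -592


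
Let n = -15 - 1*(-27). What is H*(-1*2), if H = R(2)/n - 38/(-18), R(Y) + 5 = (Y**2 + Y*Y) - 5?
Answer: -35/9 ≈ -3.8889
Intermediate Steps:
n = 12 (n = -15 + 27 = 12)
R(Y) = -10 + 2*Y**2 (R(Y) = -5 + ((Y**2 + Y*Y) - 5) = -5 + ((Y**2 + Y**2) - 5) = -5 + (2*Y**2 - 5) = -5 + (-5 + 2*Y**2) = -10 + 2*Y**2)
H = 35/18 (H = (-10 + 2*2**2)/12 - 38/(-18) = (-10 + 2*4)*(1/12) - 38*(-1/18) = (-10 + 8)*(1/12) + 19/9 = -2*1/12 + 19/9 = -1/6 + 19/9 = 35/18 ≈ 1.9444)
H*(-1*2) = 35*(-1*2)/18 = (35/18)*(-2) = -35/9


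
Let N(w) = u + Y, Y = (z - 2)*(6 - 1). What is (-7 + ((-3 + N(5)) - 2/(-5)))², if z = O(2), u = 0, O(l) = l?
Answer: 2304/25 ≈ 92.160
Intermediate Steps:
z = 2
Y = 0 (Y = (2 - 2)*(6 - 1) = 0*5 = 0)
N(w) = 0 (N(w) = 0 + 0 = 0)
(-7 + ((-3 + N(5)) - 2/(-5)))² = (-7 + ((-3 + 0) - 2/(-5)))² = (-7 + (-3 - 2*(-⅕)))² = (-7 + (-3 + ⅖))² = (-7 - 13/5)² = (-48/5)² = 2304/25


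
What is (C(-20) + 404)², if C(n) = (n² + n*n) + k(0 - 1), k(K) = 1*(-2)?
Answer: 1444804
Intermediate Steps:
k(K) = -2
C(n) = -2 + 2*n² (C(n) = (n² + n*n) - 2 = (n² + n²) - 2 = 2*n² - 2 = -2 + 2*n²)
(C(-20) + 404)² = ((-2 + 2*(-20)²) + 404)² = ((-2 + 2*400) + 404)² = ((-2 + 800) + 404)² = (798 + 404)² = 1202² = 1444804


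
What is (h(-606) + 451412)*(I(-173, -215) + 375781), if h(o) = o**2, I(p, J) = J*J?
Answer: 345474367888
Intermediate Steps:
I(p, J) = J**2
(h(-606) + 451412)*(I(-173, -215) + 375781) = ((-606)**2 + 451412)*((-215)**2 + 375781) = (367236 + 451412)*(46225 + 375781) = 818648*422006 = 345474367888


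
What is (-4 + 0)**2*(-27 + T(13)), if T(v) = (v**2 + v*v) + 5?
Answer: 5056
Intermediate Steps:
T(v) = 5 + 2*v**2 (T(v) = (v**2 + v**2) + 5 = 2*v**2 + 5 = 5 + 2*v**2)
(-4 + 0)**2*(-27 + T(13)) = (-4 + 0)**2*(-27 + (5 + 2*13**2)) = (-4)**2*(-27 + (5 + 2*169)) = 16*(-27 + (5 + 338)) = 16*(-27 + 343) = 16*316 = 5056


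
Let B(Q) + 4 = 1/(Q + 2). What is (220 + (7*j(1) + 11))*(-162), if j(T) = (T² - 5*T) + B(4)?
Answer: -28539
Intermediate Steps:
B(Q) = -4 + 1/(2 + Q) (B(Q) = -4 + 1/(Q + 2) = -4 + 1/(2 + Q))
j(T) = -23/6 + T² - 5*T (j(T) = (T² - 5*T) + (-7 - 4*4)/(2 + 4) = (T² - 5*T) + (-7 - 16)/6 = (T² - 5*T) + (⅙)*(-23) = (T² - 5*T) - 23/6 = -23/6 + T² - 5*T)
(220 + (7*j(1) + 11))*(-162) = (220 + (7*(-23/6 + 1² - 5*1) + 11))*(-162) = (220 + (7*(-23/6 + 1 - 5) + 11))*(-162) = (220 + (7*(-47/6) + 11))*(-162) = (220 + (-329/6 + 11))*(-162) = (220 - 263/6)*(-162) = (1057/6)*(-162) = -28539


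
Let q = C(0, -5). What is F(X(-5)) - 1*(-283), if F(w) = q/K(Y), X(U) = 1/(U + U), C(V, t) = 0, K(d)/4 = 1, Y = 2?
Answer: 283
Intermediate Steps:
K(d) = 4 (K(d) = 4*1 = 4)
q = 0
X(U) = 1/(2*U)
F(w) = 0 (F(w) = 0/4 = 0*(¼) = 0)
F(X(-5)) - 1*(-283) = 0 - 1*(-283) = 0 + 283 = 283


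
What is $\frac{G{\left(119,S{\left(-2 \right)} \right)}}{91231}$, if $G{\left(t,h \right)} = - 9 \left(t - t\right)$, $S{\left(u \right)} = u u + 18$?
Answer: $0$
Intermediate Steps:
$S{\left(u \right)} = 18 + u^{2}$ ($S{\left(u \right)} = u^{2} + 18 = 18 + u^{2}$)
$G{\left(t,h \right)} = 0$ ($G{\left(t,h \right)} = \left(-9\right) 0 = 0$)
$\frac{G{\left(119,S{\left(-2 \right)} \right)}}{91231} = \frac{0}{91231} = 0 \cdot \frac{1}{91231} = 0$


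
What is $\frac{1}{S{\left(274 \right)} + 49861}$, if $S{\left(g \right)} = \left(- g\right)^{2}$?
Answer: $\frac{1}{124937} \approx 8.004 \cdot 10^{-6}$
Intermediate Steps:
$S{\left(g \right)} = g^{2}$
$\frac{1}{S{\left(274 \right)} + 49861} = \frac{1}{274^{2} + 49861} = \frac{1}{75076 + 49861} = \frac{1}{124937}$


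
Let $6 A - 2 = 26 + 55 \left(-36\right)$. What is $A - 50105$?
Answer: $- \frac{151291}{3} \approx -50430.0$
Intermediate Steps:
$A = - \frac{976}{3}$ ($A = \frac{1}{3} + \frac{26 + 55 \left(-36\right)}{6} = \frac{1}{3} + \frac{26 - 1980}{6} = \frac{1}{3} + \frac{1}{6} \left(-1954\right) = \frac{1}{3} - \frac{977}{3} = - \frac{976}{3} \approx -325.33$)
$A - 50105 = - \frac{976}{3} - 50105 = - \frac{151291}{3}$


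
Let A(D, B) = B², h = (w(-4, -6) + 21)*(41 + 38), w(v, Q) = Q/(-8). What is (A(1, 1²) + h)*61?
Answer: 419497/4 ≈ 1.0487e+5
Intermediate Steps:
w(v, Q) = -Q/8 (w(v, Q) = Q*(-⅛) = -Q/8)
h = 6873/4 (h = (-⅛*(-6) + 21)*(41 + 38) = (¾ + 21)*79 = (87/4)*79 = 6873/4 ≈ 1718.3)
(A(1, 1²) + h)*61 = ((1²)² + 6873/4)*61 = (1² + 6873/4)*61 = (1 + 6873/4)*61 = (6877/4)*61 = 419497/4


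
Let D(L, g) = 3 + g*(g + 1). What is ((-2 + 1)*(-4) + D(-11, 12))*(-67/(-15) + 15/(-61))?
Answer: 629506/915 ≈ 687.98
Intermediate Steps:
D(L, g) = 3 + g*(1 + g)
((-2 + 1)*(-4) + D(-11, 12))*(-67/(-15) + 15/(-61)) = ((-2 + 1)*(-4) + (3 + 12 + 12²))*(-67/(-15) + 15/(-61)) = (-1*(-4) + (3 + 12 + 144))*(-67*(-1/15) + 15*(-1/61)) = (4 + 159)*(67/15 - 15/61) = 163*(3862/915) = 629506/915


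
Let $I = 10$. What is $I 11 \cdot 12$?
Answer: $1320$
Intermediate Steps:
$I 11 \cdot 12 = 10 \cdot 11 \cdot 12 = 110 \cdot 12 = 1320$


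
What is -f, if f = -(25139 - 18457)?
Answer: 6682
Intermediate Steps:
f = -6682 (f = -1*6682 = -6682)
-f = -1*(-6682) = 6682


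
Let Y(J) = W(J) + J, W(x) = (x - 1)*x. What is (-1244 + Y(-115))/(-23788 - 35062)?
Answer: -11981/58850 ≈ -0.20359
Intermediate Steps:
W(x) = x*(-1 + x) (W(x) = (-1 + x)*x = x*(-1 + x))
Y(J) = J + J*(-1 + J) (Y(J) = J*(-1 + J) + J = J + J*(-1 + J))
(-1244 + Y(-115))/(-23788 - 35062) = (-1244 + (-115)²)/(-23788 - 35062) = (-1244 + 13225)/(-58850) = 11981*(-1/58850) = -11981/58850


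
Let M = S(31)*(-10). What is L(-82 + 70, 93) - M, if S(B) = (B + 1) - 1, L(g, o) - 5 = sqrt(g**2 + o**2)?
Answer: 315 + 3*sqrt(977) ≈ 408.77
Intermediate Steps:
L(g, o) = 5 + sqrt(g**2 + o**2)
S(B) = B (S(B) = (1 + B) - 1 = B)
M = -310 (M = 31*(-10) = -310)
L(-82 + 70, 93) - M = (5 + sqrt((-82 + 70)**2 + 93**2)) - 1*(-310) = (5 + sqrt((-12)**2 + 8649)) + 310 = (5 + sqrt(144 + 8649)) + 310 = (5 + sqrt(8793)) + 310 = (5 + 3*sqrt(977)) + 310 = 315 + 3*sqrt(977)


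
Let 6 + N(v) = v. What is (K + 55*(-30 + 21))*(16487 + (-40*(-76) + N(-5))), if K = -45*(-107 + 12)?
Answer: 73770480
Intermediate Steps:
N(v) = -6 + v
K = 4275 (K = -45*(-95) = 4275)
(K + 55*(-30 + 21))*(16487 + (-40*(-76) + N(-5))) = (4275 + 55*(-30 + 21))*(16487 + (-40*(-76) + (-6 - 5))) = (4275 + 55*(-9))*(16487 + (3040 - 11)) = (4275 - 495)*(16487 + 3029) = 3780*19516 = 73770480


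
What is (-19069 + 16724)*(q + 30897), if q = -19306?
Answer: -27180895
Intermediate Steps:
(-19069 + 16724)*(q + 30897) = (-19069 + 16724)*(-19306 + 30897) = -2345*11591 = -27180895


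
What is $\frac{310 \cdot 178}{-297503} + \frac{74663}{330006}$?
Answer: $\frac{4002735409}{98177775018} \approx 0.04077$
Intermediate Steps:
$\frac{310 \cdot 178}{-297503} + \frac{74663}{330006} = 55180 \left(- \frac{1}{297503}\right) + 74663 \cdot \frac{1}{330006} = - \frac{55180}{297503} + \frac{74663}{330006} = \frac{4002735409}{98177775018}$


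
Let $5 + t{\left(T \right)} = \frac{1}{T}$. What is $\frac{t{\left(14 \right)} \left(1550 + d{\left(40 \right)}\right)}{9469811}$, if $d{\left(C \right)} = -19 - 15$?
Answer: $- \frac{52302}{66288677} \approx -0.000789$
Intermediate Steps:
$t{\left(T \right)} = -5 + \frac{1}{T}$
$d{\left(C \right)} = -34$ ($d{\left(C \right)} = -19 - 15 = -34$)
$\frac{t{\left(14 \right)} \left(1550 + d{\left(40 \right)}\right)}{9469811} = \frac{\left(-5 + \frac{1}{14}\right) \left(1550 - 34\right)}{9469811} = \left(-5 + \frac{1}{14}\right) 1516 \cdot \frac{1}{9469811} = \left(- \frac{69}{14}\right) 1516 \cdot \frac{1}{9469811} = \left(- \frac{52302}{7}\right) \frac{1}{9469811} = - \frac{52302}{66288677}$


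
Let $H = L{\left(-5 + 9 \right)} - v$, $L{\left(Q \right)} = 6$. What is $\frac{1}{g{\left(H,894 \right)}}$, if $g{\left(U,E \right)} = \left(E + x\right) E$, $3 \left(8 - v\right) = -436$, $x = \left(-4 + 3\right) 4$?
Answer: $\frac{1}{795660} \approx 1.2568 \cdot 10^{-6}$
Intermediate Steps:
$x = -4$ ($x = \left(-1\right) 4 = -4$)
$v = \frac{460}{3}$ ($v = 8 - - \frac{436}{3} = 8 + \frac{436}{3} = \frac{460}{3} \approx 153.33$)
$H = - \frac{442}{3}$ ($H = 6 - \frac{460}{3} = - \frac{442}{3} \approx -147.33$)
$g{\left(U,E \right)} = E \left(-4 + E\right)$ ($g{\left(U,E \right)} = \left(E - 4\right) E = \left(-4 + E\right) E = E \left(-4 + E\right)$)
$\frac{1}{g{\left(H,894 \right)}} = \frac{1}{894 \left(-4 + 894\right)} = \frac{1}{894 \cdot 890} = \frac{1}{795660}$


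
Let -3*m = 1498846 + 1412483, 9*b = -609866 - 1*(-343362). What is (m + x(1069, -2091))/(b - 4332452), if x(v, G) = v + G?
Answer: 8743185/39258572 ≈ 0.22271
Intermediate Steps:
b = -266504/9 (b = (-609866 - 1*(-343362))/9 = (-609866 + 343362)/9 = (⅑)*(-266504) = -266504/9 ≈ -29612.)
m = -970443 (m = -(1498846 + 1412483)/3 = -⅓*2911329 = -970443)
x(v, G) = G + v
(m + x(1069, -2091))/(b - 4332452) = (-970443 + (-2091 + 1069))/(-266504/9 - 4332452) = (-970443 - 1022)/(-39258572/9) = -971465*(-9/39258572) = 8743185/39258572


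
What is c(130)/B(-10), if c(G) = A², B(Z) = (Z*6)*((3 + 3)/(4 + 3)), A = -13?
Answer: -1183/360 ≈ -3.2861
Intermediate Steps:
B(Z) = 36*Z/7 (B(Z) = (6*Z)*(6/7) = 36*Z/7)
c(G) = 169 (c(G) = (-13)² = 169)
c(130)/B(-10) = 169/(((36/7)*(-10))) = 169/(-360/7) = 169*(-7/360) = -1183/360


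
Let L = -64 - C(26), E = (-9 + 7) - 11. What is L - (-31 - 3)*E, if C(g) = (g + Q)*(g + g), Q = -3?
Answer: -1702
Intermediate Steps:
C(g) = 2*g*(-3 + g) (C(g) = (g - 3)*(g + g) = (-3 + g)*(2*g) = 2*g*(-3 + g))
E = -13 (E = -2 - 11 = -13)
L = -1260 (L = -64 - 2*26*(-3 + 26) = -64 - 2*26*23 = -64 - 1*1196 = -64 - 1196 = -1260)
L - (-31 - 3)*E = -1260 - (-31 - 3)*(-13) = -1260 - (-34)*(-13) = -1260 - 1*442 = -1260 - 442 = -1702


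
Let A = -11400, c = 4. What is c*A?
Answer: -45600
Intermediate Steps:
c*A = 4*(-11400) = -45600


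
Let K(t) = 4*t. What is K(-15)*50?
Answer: -3000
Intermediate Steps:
K(-15)*50 = (4*(-15))*50 = -60*50 = -3000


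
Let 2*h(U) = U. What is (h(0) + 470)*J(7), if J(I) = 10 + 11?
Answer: 9870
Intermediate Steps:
h(U) = U/2
J(I) = 21
(h(0) + 470)*J(7) = ((½)*0 + 470)*21 = (0 + 470)*21 = 470*21 = 9870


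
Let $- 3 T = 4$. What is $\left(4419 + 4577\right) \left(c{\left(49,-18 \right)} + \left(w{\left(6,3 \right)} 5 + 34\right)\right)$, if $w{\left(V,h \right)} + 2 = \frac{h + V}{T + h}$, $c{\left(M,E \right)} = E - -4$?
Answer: $332852$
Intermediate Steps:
$T = - \frac{4}{3}$ ($T = \left(- \frac{1}{3}\right) 4 = - \frac{4}{3} \approx -1.3333$)
$c{\left(M,E \right)} = 4 + E$ ($c{\left(M,E \right)} = E + 4 = 4 + E$)
$w{\left(V,h \right)} = -2 + \frac{V + h}{- \frac{4}{3} + h}$ ($w{\left(V,h \right)} = -2 + \frac{h + V}{- \frac{4}{3} + h} = -2 + \frac{V + h}{- \frac{4}{3} + h}$)
$\left(4419 + 4577\right) \left(c{\left(49,-18 \right)} + \left(w{\left(6,3 \right)} 5 + 34\right)\right) = \left(4419 + 4577\right) \left(\left(4 - 18\right) + \left(\frac{8 - 9 + 3 \cdot 6}{-4 + 3 \cdot 3} \cdot 5 + 34\right)\right) = 8996 \left(-14 + \left(\frac{8 - 9 + 18}{-4 + 9} \cdot 5 + 34\right)\right) = 8996 \left(-14 + \left(\frac{1}{5} \cdot 17 \cdot 5 + 34\right)\right) = 8996 \left(-14 + \left(\frac{17}{5} \cdot 5 + 34\right)\right) = 8996 \left(-14 + \left(17 + 34\right)\right) = 8996 \left(-14 + 51\right) = 8996 \cdot 37 = 332852$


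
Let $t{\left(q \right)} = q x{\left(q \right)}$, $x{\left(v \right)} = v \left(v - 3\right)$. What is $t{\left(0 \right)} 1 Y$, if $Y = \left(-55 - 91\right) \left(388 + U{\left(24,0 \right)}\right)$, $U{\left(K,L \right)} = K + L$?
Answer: $0$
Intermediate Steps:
$x{\left(v \right)} = v \left(-3 + v\right)$
$t{\left(q \right)} = q^{2} \left(-3 + q\right)$ ($t{\left(q \right)} = q q \left(-3 + q\right) = q^{2} \left(-3 + q\right)$)
$Y = -60152$ ($Y = \left(-55 - 91\right) \left(388 + \left(24 + 0\right)\right) = - 146 \left(388 + 24\right) = \left(-146\right) 412 = -60152$)
$t{\left(0 \right)} 1 Y = 0^{2} \left(-3 + 0\right) 1 \left(-60152\right) = 0 \left(-3\right) 1 \left(-60152\right) = 0 \cdot 1 \left(-60152\right) = 0 \left(-60152\right) = 0$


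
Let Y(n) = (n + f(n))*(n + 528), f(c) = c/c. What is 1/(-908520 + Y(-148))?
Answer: -1/964380 ≈ -1.0369e-6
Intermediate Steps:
f(c) = 1
Y(n) = (1 + n)*(528 + n) (Y(n) = (n + 1)*(n + 528) = (1 + n)*(528 + n))
1/(-908520 + Y(-148)) = 1/(-908520 + (528 + (-148)**2 + 529*(-148))) = 1/(-908520 + (528 + 21904 - 78292)) = 1/(-908520 - 55860) = 1/(-964380) = -1/964380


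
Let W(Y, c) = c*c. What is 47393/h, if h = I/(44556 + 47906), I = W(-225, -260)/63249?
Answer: 138580189748967/33800 ≈ 4.1000e+9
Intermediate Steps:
W(Y, c) = c²
I = 67600/63249 (I = (-260)²/63249 = 67600*(1/63249) = 67600/63249 ≈ 1.0688)
h = 33800/2924064519 (h = 67600/(63249*(44556 + 47906)) = (67600/63249)/92462 = (67600/63249)*(1/92462) = 33800/2924064519 ≈ 1.1559e-5)
47393/h = 47393/(33800/2924064519) = 47393*(2924064519/33800) = 138580189748967/33800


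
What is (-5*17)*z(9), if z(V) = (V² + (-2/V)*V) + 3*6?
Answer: -8245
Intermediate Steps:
z(V) = 16 + V² (z(V) = (V² - 2) + 18 = (-2 + V²) + 18 = 16 + V²)
(-5*17)*z(9) = (-5*17)*(16 + 9²) = -85*(16 + 81) = -85*97 = -8245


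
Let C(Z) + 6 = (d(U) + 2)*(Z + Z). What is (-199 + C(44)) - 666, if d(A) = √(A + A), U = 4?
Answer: -695 + 176*√2 ≈ -446.10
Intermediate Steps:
d(A) = √2*√A (d(A) = √(2*A) = √2*√A)
C(Z) = -6 + 2*Z*(2 + 2*√2) (C(Z) = -6 + (√2*√4 + 2)*(Z + Z) = -6 + (√2*2 + 2)*(2*Z) = -6 + (2*√2 + 2)*(2*Z) = -6 + (2 + 2*√2)*(2*Z) = -6 + 2*Z*(2 + 2*√2))
(-199 + C(44)) - 666 = (-199 + (-6 + 4*44 + 4*44*√2)) - 666 = (-199 + (-6 + 176 + 176*√2)) - 666 = (-199 + (170 + 176*√2)) - 666 = (-29 + 176*√2) - 666 = -695 + 176*√2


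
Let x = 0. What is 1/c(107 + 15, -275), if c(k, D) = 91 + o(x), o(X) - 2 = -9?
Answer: 1/84 ≈ 0.011905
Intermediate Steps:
o(X) = -7 (o(X) = 2 - 9 = -7)
c(k, D) = 84 (c(k, D) = 91 - 7 = 84)
1/c(107 + 15, -275) = 1/84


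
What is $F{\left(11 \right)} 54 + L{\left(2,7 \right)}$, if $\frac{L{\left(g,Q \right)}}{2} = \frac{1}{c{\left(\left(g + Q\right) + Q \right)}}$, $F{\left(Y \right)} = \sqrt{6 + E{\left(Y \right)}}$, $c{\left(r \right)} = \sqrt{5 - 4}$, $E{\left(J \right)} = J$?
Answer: $2 + 54 \sqrt{17} \approx 224.65$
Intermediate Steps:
$c{\left(r \right)} = 1$ ($c{\left(r \right)} = \sqrt{1} = 1$)
$F{\left(Y \right)} = \sqrt{6 + Y}$
$L{\left(g,Q \right)} = 2$ ($L{\left(g,Q \right)} = \frac{2}{1} = 2 \cdot 1 = 2$)
$F{\left(11 \right)} 54 + L{\left(2,7 \right)} = \sqrt{6 + 11} \cdot 54 + 2 = \sqrt{17} \cdot 54 + 2 = 54 \sqrt{17} + 2 = 2 + 54 \sqrt{17}$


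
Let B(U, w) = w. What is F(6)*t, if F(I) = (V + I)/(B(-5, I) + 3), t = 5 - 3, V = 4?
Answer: 20/9 ≈ 2.2222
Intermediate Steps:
t = 2
F(I) = (4 + I)/(3 + I) (F(I) = (4 + I)/(I + 3) = (4 + I)/(3 + I))
F(6)*t = ((4 + 6)/(3 + 6))*2 = (10/9)*2 = 20/9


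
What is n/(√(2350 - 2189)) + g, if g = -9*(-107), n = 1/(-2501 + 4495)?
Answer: 963 + √161/321034 ≈ 963.00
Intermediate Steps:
n = 1/1994 ≈ 0.00050150
g = 963
n/(√(2350 - 2189)) + g = 1/(1994*(√(2350 - 2189))) + 963 = 1/(1994*(√161)) + 963 = (√161/161)/1994 + 963 = √161/321034 + 963 = 963 + √161/321034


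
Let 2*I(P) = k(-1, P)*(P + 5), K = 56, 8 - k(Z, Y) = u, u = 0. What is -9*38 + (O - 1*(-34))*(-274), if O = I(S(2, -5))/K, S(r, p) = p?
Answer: -9658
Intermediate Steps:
k(Z, Y) = 8 (k(Z, Y) = 8 - 1*0 = 8 + 0 = 8)
I(P) = 20 + 4*P (I(P) = (8*(P + 5))/2 = (8*(5 + P))/2 = (40 + 8*P)/2 = 20 + 4*P)
O = 0 (O = (20 + 4*(-5))/56 = (20 - 20)*(1/56) = 0*(1/56) = 0)
-9*38 + (O - 1*(-34))*(-274) = -9*38 + (0 - 1*(-34))*(-274) = -342 + (0 + 34)*(-274) = -342 + 34*(-274) = -342 - 9316 = -9658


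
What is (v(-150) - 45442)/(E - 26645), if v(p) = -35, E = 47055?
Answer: -45477/20410 ≈ -2.2282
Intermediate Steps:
(v(-150) - 45442)/(E - 26645) = (-35 - 45442)/(47055 - 26645) = -45477/20410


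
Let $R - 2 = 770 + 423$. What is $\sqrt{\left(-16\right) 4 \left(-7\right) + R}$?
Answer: $\sqrt{1643} \approx 40.534$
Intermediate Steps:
$R = 1195$ ($R = 2 + \left(770 + 423\right) = 2 + 1193 = 1195$)
$\sqrt{\left(-16\right) 4 \left(-7\right) + R} = \sqrt{\left(-16\right) 4 \left(-7\right) + 1195} = \sqrt{\left(-64\right) \left(-7\right) + 1195} = \sqrt{448 + 1195} = \sqrt{1643}$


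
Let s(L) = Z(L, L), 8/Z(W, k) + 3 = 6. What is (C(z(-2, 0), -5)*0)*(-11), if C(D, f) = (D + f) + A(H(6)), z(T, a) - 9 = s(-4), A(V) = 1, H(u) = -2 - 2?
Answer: 0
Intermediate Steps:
Z(W, k) = 8/3 (Z(W, k) = 8/(-3 + 6) = 8/3)
s(L) = 8/3
H(u) = -4
z(T, a) = 35/3 (z(T, a) = 9 + 8/3 = 35/3)
C(D, f) = 1 + D + f (C(D, f) = (D + f) + 1 = 1 + D + f)
(C(z(-2, 0), -5)*0)*(-11) = ((1 + 35/3 - 5)*0)*(-11) = ((23/3)*0)*(-11) = 0*(-11) = 0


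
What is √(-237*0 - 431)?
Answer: I*√431 ≈ 20.761*I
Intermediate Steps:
√(-237*0 - 431) = √(0 - 431) = √(-431) = I*√431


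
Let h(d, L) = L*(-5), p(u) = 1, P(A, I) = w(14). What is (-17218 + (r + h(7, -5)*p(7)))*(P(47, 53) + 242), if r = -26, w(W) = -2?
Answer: -4132560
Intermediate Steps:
P(A, I) = -2
h(d, L) = -5*L
(-17218 + (r + h(7, -5)*p(7)))*(P(47, 53) + 242) = (-17218 + (-26 - 5*(-5)*1))*(-2 + 242) = (-17218 + (-26 + 25*1))*240 = (-17218 + (-26 + 25))*240 = (-17218 - 1)*240 = -17219*240 = -4132560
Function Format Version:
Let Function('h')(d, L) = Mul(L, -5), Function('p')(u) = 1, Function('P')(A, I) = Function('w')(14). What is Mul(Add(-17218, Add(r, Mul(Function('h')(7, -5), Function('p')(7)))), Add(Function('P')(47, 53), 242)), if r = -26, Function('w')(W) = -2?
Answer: -4132560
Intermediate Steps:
Function('P')(A, I) = -2
Function('h')(d, L) = Mul(-5, L)
Mul(Add(-17218, Add(r, Mul(Function('h')(7, -5), Function('p')(7)))), Add(Function('P')(47, 53), 242)) = Mul(Add(-17218, Add(-26, Mul(Mul(-5, -5), 1))), Add(-2, 242)) = Mul(Add(-17218, Add(-26, Mul(25, 1))), 240) = Mul(Add(-17218, Add(-26, 25)), 240) = Mul(Add(-17218, -1), 240) = Mul(-17219, 240) = -4132560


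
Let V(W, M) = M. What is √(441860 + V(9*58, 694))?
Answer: √442554 ≈ 665.25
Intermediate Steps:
√(441860 + V(9*58, 694)) = √(441860 + 694) = √442554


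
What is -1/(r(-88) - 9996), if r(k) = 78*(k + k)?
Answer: 1/23724 ≈ 4.2151e-5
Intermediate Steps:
r(k) = 156*k (r(k) = 78*(2*k) = 156*k)
-1/(r(-88) - 9996) = -1/(156*(-88) - 9996) = -1/(-13728 - 9996) = -1/(-23724) = -1*(-1/23724) = 1/23724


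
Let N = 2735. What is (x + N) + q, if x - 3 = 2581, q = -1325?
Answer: 3994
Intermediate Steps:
x = 2584 (x = 3 + 2581 = 2584)
(x + N) + q = (2584 + 2735) - 1325 = 5319 - 1325 = 3994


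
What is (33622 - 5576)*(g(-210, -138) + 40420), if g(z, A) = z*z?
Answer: 2370447920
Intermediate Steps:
g(z, A) = z²
(33622 - 5576)*(g(-210, -138) + 40420) = (33622 - 5576)*((-210)² + 40420) = 28046*(44100 + 40420) = 28046*84520 = 2370447920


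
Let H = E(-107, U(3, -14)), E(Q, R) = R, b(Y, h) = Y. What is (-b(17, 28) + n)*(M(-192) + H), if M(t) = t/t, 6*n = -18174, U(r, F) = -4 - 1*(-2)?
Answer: 3046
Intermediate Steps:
U(r, F) = -2 (U(r, F) = -4 + 2 = -2)
n = -3029 (n = (⅙)*(-18174) = -3029)
H = -2
M(t) = 1
(-b(17, 28) + n)*(M(-192) + H) = (-1*17 - 3029)*(1 - 2) = (-17 - 3029)*(-1) = -3046*(-1) = 3046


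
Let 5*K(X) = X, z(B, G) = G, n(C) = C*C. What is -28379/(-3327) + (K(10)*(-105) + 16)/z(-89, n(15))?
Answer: 1913279/249525 ≈ 7.6677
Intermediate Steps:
n(C) = C**2
K(X) = X/5
-28379/(-3327) + (K(10)*(-105) + 16)/z(-89, n(15)) = -28379/(-3327) + (((1/5)*10)*(-105) + 16)/(15**2) = -28379*(-1/3327) + (2*(-105) + 16)/225 = 28379/3327 + (-210 + 16)*(1/225) = 28379/3327 - 194*1/225 = 28379/3327 - 194/225 = 1913279/249525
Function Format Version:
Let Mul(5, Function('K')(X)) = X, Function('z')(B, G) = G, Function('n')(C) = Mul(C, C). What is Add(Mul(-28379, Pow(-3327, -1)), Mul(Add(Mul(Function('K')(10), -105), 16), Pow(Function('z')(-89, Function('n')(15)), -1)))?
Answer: Rational(1913279, 249525) ≈ 7.6677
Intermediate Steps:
Function('n')(C) = Pow(C, 2)
Function('K')(X) = Mul(Rational(1, 5), X)
Add(Mul(-28379, Pow(-3327, -1)), Mul(Add(Mul(Function('K')(10), -105), 16), Pow(Function('z')(-89, Function('n')(15)), -1))) = Add(Mul(-28379, Pow(-3327, -1)), Mul(Add(Mul(Mul(Rational(1, 5), 10), -105), 16), Pow(Pow(15, 2), -1))) = Add(Mul(-28379, Rational(-1, 3327)), Mul(Add(Mul(2, -105), 16), Pow(225, -1))) = Add(Rational(28379, 3327), Mul(Add(-210, 16), Rational(1, 225))) = Add(Rational(28379, 3327), Mul(-194, Rational(1, 225))) = Add(Rational(28379, 3327), Rational(-194, 225)) = Rational(1913279, 249525)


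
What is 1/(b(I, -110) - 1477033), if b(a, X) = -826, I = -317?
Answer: -1/1477859 ≈ -6.7665e-7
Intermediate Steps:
1/(b(I, -110) - 1477033) = 1/(-826 - 1477033) = 1/(-1477859) = -1/1477859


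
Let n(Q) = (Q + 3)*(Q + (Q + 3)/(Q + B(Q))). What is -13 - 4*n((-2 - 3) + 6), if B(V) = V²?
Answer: -61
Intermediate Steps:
n(Q) = (3 + Q)*(Q + (3 + Q)/(Q + Q²)) (n(Q) = (Q + 3)*(Q + (Q + 3)/(Q + Q²)) = (3 + Q)*(Q + (3 + Q)/(Q + Q²)))
-13 - 4*n((-2 - 3) + 6) = -13 - 4*(9 + ((-2 - 3) + 6)⁴ + 4*((-2 - 3) + 6)² + 4*((-2 - 3) + 6)³ + 6*((-2 - 3) + 6))/(((-2 - 3) + 6)*(1 + ((-2 - 3) + 6))) = -13 - 4*(9 + (-5 + 6)⁴ + 4*(-5 + 6)² + 4*(-5 + 6)³ + 6*(-5 + 6))/((-5 + 6)*(1 + (-5 + 6))) = -13 - 4*(9 + 1⁴ + 4*1² + 4*1³ + 6*1)/(1*(1 + 1)) = -13 - 4*(9 + 1 + 4*1 + 4*1 + 6)/2 = -13 - 4*(9 + 1 + 4 + 4 + 6)/2 = -13 - 4*24/2 = -13 - 4*12 = -13 - 48 = -61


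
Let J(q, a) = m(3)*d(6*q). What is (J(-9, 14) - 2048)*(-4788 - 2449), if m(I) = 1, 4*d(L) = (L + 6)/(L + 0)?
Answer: 133377910/9 ≈ 1.4820e+7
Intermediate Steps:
d(L) = (6 + L)/(4*L) (d(L) = ((L + 6)/(L + 0))/4 = ((6 + L)/L)/4 = (6 + L)/(4*L))
J(q, a) = (6 + 6*q)/(24*q) (J(q, a) = 1*((6 + 6*q)/(4*((6*q)))) = 1*((1/(6*q))*(6 + 6*q)/4) = 1*((6 + 6*q)/(24*q)) = (6 + 6*q)/(24*q))
(J(-9, 14) - 2048)*(-4788 - 2449) = ((1/4)*(1 - 9)/(-9) - 2048)*(-4788 - 2449) = ((1/4)*(-1/9)*(-8) - 2048)*(-7237) = (2/9 - 2048)*(-7237) = -18430/9*(-7237) = 133377910/9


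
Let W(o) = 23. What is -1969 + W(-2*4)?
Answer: -1946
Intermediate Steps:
-1969 + W(-2*4) = -1969 + 23 = -1946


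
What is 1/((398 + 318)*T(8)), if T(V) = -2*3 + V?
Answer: 1/1432 ≈ 0.00069832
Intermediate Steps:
T(V) = -6 + V
1/((398 + 318)*T(8)) = 1/((398 + 318)*(-6 + 8)) = 1/(716*2) = (1/716)*(½) = 1/1432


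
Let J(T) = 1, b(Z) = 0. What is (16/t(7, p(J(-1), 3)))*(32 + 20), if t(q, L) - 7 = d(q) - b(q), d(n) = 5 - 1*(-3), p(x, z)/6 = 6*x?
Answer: 832/15 ≈ 55.467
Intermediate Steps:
p(x, z) = 36*x (p(x, z) = 6*(6*x) = 36*x)
d(n) = 8 (d(n) = 5 + 3 = 8)
t(q, L) = 15 (t(q, L) = 7 + (8 - 1*0) = 7 + (8 + 0) = 7 + 8 = 15)
(16/t(7, p(J(-1), 3)))*(32 + 20) = (16/15)*(32 + 20) = (16*(1/15))*52 = (16/15)*52 = 832/15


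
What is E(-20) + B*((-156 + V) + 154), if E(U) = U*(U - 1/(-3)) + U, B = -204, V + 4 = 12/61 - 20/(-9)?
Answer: 67336/61 ≈ 1103.9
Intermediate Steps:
V = -868/549 (V = -4 + (12/61 - 20/(-9)) = -4 + (12*(1/61) - 20*(-⅑)) = -4 + (12/61 + 20/9) = -4 + 1328/549 = -868/549 ≈ -1.5811)
E(U) = U + U*(⅓ + U) (E(U) = U*(U - 1*(-⅓)) + U = U*(U + ⅓) + U = U*(⅓ + U) + U = U + U*(⅓ + U))
E(-20) + B*((-156 + V) + 154) = (⅓)*(-20)*(4 + 3*(-20)) - 204*((-156 - 868/549) + 154) = (⅓)*(-20)*(4 - 60) - 204*(-86512/549 + 154) = (⅓)*(-20)*(-56) - 204*(-1966/549) = 1120/3 + 133688/183 = 67336/61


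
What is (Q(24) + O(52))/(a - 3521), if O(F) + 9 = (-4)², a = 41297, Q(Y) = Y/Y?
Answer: 1/4722 ≈ 0.00021177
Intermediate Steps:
Q(Y) = 1
O(F) = 7 (O(F) = -9 + (-4)² = -9 + 16 = 7)
(Q(24) + O(52))/(a - 3521) = (1 + 7)/(41297 - 3521) = 8/37776 = 8*(1/37776) = 1/4722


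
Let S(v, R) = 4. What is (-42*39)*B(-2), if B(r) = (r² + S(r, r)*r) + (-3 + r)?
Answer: 14742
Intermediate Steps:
B(r) = -3 + r² + 5*r (B(r) = (r² + 4*r) + (-3 + r) = -3 + r² + 5*r)
(-42*39)*B(-2) = (-42*39)*(-3 + (-2)² + 5*(-2)) = -1638*(-3 + 4 - 10) = -1638*(-9) = 14742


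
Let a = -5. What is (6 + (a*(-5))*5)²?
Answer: 17161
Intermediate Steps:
(6 + (a*(-5))*5)² = (6 - 5*(-5)*5)² = (6 + 25*5)² = (6 + 125)² = 131² = 17161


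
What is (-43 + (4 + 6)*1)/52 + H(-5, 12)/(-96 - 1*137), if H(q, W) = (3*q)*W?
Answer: 1671/12116 ≈ 0.13792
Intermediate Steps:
H(q, W) = 3*W*q
(-43 + (4 + 6)*1)/52 + H(-5, 12)/(-96 - 1*137) = (-43 + (4 + 6)*1)/52 + (3*12*(-5))/(-96 - 1*137) = (-43 + 10*1)*(1/52) - 180/(-96 - 137) = (-43 + 10)*(1/52) - 180/(-233) = -33*1/52 - 180*(-1/233) = -33/52 + 180/233 = 1671/12116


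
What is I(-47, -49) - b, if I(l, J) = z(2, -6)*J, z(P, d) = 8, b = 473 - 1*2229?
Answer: 1364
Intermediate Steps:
b = -1756 (b = 473 - 2229 = -1756)
I(l, J) = 8*J
I(-47, -49) - b = 8*(-49) - 1*(-1756) = -392 + 1756 = 1364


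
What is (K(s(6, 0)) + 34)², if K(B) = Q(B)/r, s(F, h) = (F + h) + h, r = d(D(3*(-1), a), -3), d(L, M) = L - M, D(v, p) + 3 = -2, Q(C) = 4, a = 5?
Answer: 1024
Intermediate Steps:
D(v, p) = -5 (D(v, p) = -3 - 2 = -5)
r = -2 (r = -5 - 1*(-3) = -5 + 3 = -2)
s(F, h) = F + 2*h
K(B) = -2 (K(B) = 4/(-2) = 4*(-½) = -2)
(K(s(6, 0)) + 34)² = (-2 + 34)² = 32² = 1024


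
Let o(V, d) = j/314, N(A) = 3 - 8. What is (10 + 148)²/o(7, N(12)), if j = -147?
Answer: -7838696/147 ≈ -53324.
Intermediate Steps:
N(A) = -5
o(V, d) = -147/314
(10 + 148)²/o(7, N(12)) = (10 + 148)²/(-147/314) = 158²*(-314/147) = 24964*(-314/147) = -7838696/147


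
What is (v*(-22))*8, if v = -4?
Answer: 704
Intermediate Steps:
(v*(-22))*8 = -4*(-22)*8 = 88*8 = 704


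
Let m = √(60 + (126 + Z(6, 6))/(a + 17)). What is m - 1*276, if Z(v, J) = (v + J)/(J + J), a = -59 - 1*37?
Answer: -276 + √364427/79 ≈ -268.36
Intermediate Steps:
a = -96 (a = -59 - 37 = -96)
Z(v, J) = (J + v)/(2*J) (Z(v, J) = (J + v)/((2*J)) = (J + v)*(1/(2*J)) = (J + v)/(2*J))
m = √364427/79 (m = √(60 + (126 + (½)*(6 + 6)/6)/(-96 + 17)) = √(60 + (126 + (½)*(⅙)*12)/(-79)) = √(60 + (126 + 1)*(-1/79)) = √(60 + 127*(-1/79)) = √(60 - 127/79) = √(4613/79) = √364427/79 ≈ 7.6415)
m - 1*276 = √364427/79 - 1*276 = √364427/79 - 276 = -276 + √364427/79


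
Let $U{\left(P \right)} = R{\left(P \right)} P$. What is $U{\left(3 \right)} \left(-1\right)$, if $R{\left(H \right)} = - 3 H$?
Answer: $27$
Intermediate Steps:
$U{\left(P \right)} = - 3 P^{2}$ ($U{\left(P \right)} = - 3 P P = - 3 P^{2}$)
$U{\left(3 \right)} \left(-1\right) = - 3 \cdot 3^{2} \left(-1\right) = \left(-3\right) 9 \left(-1\right) = \left(-27\right) \left(-1\right) = 27$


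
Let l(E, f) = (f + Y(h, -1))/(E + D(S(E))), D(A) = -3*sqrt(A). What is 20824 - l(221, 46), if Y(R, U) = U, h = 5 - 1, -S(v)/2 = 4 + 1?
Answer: 1018929199/48931 - 135*I*sqrt(10)/48931 ≈ 20824.0 - 0.0087247*I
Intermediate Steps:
S(v) = -10 (S(v) = -2*(4 + 1) = -2*5 = -10)
h = 4
l(E, f) = (-1 + f)/(E - 3*I*sqrt(10)) (l(E, f) = (f - 1)/(E - 3*I*sqrt(10)) = (-1 + f)/(E - 3*I*sqrt(10)))
20824 - l(221, 46) = 20824 - (-1 + 46)/(221 - 3*I*sqrt(10)) = 20824 - 45/(221 - 3*I*sqrt(10))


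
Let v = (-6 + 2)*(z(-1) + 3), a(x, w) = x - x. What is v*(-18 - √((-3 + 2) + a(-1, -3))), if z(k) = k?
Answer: 144 + 8*I ≈ 144.0 + 8.0*I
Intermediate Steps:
a(x, w) = 0
v = -8 (v = (-6 + 2)*(-1 + 3) = -4*2 = -8)
v*(-18 - √((-3 + 2) + a(-1, -3))) = -8*(-18 - √((-3 + 2) + 0)) = -8*(-18 - √(-1 + 0)) = -8*(-18 - √(-1)) = -8*(-18 - I) = 144 + 8*I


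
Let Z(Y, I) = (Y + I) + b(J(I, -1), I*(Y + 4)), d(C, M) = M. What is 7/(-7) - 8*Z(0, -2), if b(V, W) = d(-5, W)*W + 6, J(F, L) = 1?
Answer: -545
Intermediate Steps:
b(V, W) = 6 + W² (b(V, W) = W*W + 6 = W² + 6 = 6 + W²)
Z(Y, I) = 6 + I + Y + I²*(4 + Y)² (Z(Y, I) = (Y + I) + (6 + (I*(Y + 4))²) = (I + Y) + (6 + (I*(4 + Y))²) = (I + Y) + (6 + I²*(4 + Y)²) = 6 + I + Y + I²*(4 + Y)²)
7/(-7) - 8*Z(0, -2) = 7/(-7) - 8*(6 - 2 + 0 + (-2)²*(4 + 0)²) = 7*(-⅐) - 8*(6 - 2 + 0 + 4*4²) = -1 - 8*(6 - 2 + 0 + 4*16) = -1 - 8*(6 - 2 + 0 + 64) = -1 - 8*68 = -1 - 544 = -545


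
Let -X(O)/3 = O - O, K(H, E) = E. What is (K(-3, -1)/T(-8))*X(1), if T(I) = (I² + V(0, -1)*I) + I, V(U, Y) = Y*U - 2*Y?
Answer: 0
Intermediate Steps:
V(U, Y) = -2*Y + U*Y (V(U, Y) = U*Y - 2*Y = -2*Y + U*Y)
X(O) = 0 (X(O) = -3*(O - O) = -3*0 = 0)
T(I) = I² + 3*I (T(I) = (I² + (-(-2 + 0))*I) + I = (I² + (-1*(-2))*I) + I = (I² + 2*I) + I = I² + 3*I)
(K(-3, -1)/T(-8))*X(1) = -1/((-8*(3 - 8)))*0 = -1/((-8*(-5)))*0 = -1/40*0 = 0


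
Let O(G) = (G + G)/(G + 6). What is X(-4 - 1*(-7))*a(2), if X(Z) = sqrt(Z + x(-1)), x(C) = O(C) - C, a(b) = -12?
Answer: -36*sqrt(10)/5 ≈ -22.768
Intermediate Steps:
O(G) = 2*G/(6 + G) (O(G) = (2*G)/(6 + G) = 2*G/(6 + G))
x(C) = -C + 2*C/(6 + C) (x(C) = 2*C/(6 + C) - C = -C + 2*C/(6 + C))
X(Z) = sqrt(3/5 + Z) (X(Z) = sqrt(Z - (-4 - 1*(-1))/(6 - 1)) = sqrt(Z - 1*(-4 + 1)/5) = sqrt(Z - 1*1/5*(-3)) = sqrt(Z + 3/5) = sqrt(3/5 + Z))
X(-4 - 1*(-7))*a(2) = (sqrt(15 + 25*(-4 - 1*(-7)))/5)*(-12) = (sqrt(15 + 25*(-4 + 7))/5)*(-12) = (sqrt(15 + 25*3)/5)*(-12) = (sqrt(15 + 75)/5)*(-12) = (sqrt(90)/5)*(-12) = ((3*sqrt(10))/5)*(-12) = (3*sqrt(10)/5)*(-12) = -36*sqrt(10)/5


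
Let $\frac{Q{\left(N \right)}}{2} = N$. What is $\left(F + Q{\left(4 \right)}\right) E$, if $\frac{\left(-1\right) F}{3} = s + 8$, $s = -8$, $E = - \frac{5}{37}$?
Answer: $- \frac{40}{37} \approx -1.0811$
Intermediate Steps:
$E = - \frac{5}{37}$ ($E = \left(-5\right) \frac{1}{37} = - \frac{5}{37} \approx -0.13514$)
$Q{\left(N \right)} = 2 N$
$F = 0$ ($F = - 3 \left(-8 + 8\right) = \left(-3\right) 0 = 0$)
$\left(F + Q{\left(4 \right)}\right) E = \left(0 + 2 \cdot 4\right) \left(- \frac{5}{37}\right) = \left(0 + 8\right) \left(- \frac{5}{37}\right) = 8 \left(- \frac{5}{37}\right) = - \frac{40}{37}$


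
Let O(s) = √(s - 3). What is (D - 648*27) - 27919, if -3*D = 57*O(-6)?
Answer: -45415 - 57*I ≈ -45415.0 - 57.0*I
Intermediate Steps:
O(s) = √(-3 + s)
D = -57*I (D = -19*√(-3 - 6) = -19*√(-9) = -19*3*I = -57*I ≈ -57.0*I)
(D - 648*27) - 27919 = (-57*I - 648*27) - 27919 = (-57*I - 17496) - 27919 = (-17496 - 57*I) - 27919 = -45415 - 57*I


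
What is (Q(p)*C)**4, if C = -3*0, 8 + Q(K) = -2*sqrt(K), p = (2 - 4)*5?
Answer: 0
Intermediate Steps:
p = -10 (p = -2*5 = -10)
Q(K) = -8 - 2*sqrt(K)
C = 0
(Q(p)*C)**4 = ((-8 - 2*I*sqrt(10))*0)**4 = 0**4 = 0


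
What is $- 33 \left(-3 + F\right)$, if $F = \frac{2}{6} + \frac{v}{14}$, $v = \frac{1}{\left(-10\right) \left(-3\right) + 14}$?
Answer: $\frac{4925}{56} \approx 87.946$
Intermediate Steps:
$v = \frac{1}{44}$ ($v = \frac{1}{30 + 14} = \frac{1}{44} \approx 0.022727$)
$F = \frac{619}{1848}$ ($F = \frac{2}{6} + \frac{1}{44 \cdot 14} = 2 \cdot \frac{1}{6} + \frac{1}{44} \cdot \frac{1}{14} = \frac{1}{3} + \frac{1}{616} = \frac{619}{1848} \approx 0.33496$)
$- 33 \left(-3 + F\right) = - 33 \left(-3 + \frac{619}{1848}\right) = \left(-33\right) \left(- \frac{4925}{1848}\right) = \frac{4925}{56}$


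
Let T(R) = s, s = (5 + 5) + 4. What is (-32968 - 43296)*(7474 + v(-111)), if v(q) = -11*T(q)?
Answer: -558252480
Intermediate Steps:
s = 14 (s = 10 + 4 = 14)
T(R) = 14
v(q) = -154 (v(q) = -11*14 = -154)
(-32968 - 43296)*(7474 + v(-111)) = (-32968 - 43296)*(7474 - 154) = -76264*7320 = -558252480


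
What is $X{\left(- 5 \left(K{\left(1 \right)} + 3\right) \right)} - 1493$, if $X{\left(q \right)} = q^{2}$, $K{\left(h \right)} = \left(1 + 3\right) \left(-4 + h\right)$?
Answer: $532$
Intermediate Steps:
$K{\left(h \right)} = -16 + 4 h$ ($K{\left(h \right)} = 4 \left(-4 + h\right) = -16 + 4 h$)
$X{\left(- 5 \left(K{\left(1 \right)} + 3\right) \right)} - 1493 = \left(- 5 \left(\left(-16 + 4 \cdot 1\right) + 3\right)\right)^{2} - 1493 = \left(- 5 \left(\left(-16 + 4\right) + 3\right)\right)^{2} - 1493 = \left(- 5 \left(-12 + 3\right)\right)^{2} - 1493 = \left(\left(-5\right) \left(-9\right)\right)^{2} - 1493 = 45^{2} - 1493 = 2025 - 1493 = 532$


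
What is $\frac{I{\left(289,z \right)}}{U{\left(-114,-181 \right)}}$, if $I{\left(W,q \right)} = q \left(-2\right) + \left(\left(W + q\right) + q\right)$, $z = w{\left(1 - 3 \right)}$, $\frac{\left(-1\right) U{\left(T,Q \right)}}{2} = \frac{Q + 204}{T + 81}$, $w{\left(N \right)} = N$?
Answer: $\frac{9537}{46} \approx 207.33$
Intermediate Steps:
$U{\left(T,Q \right)} = - \frac{2 \left(204 + Q\right)}{81 + T}$ ($U{\left(T,Q \right)} = - 2 \frac{Q + 204}{T + 81} = - 2 \frac{204 + Q}{81 + T} = - \frac{2 \left(204 + Q\right)}{81 + T}$)
$z = -2$ ($z = 1 - 3 = -2$)
$I{\left(W,q \right)} = W$ ($I{\left(W,q \right)} = - 2 q + \left(W + 2 q\right) = W$)
$\frac{I{\left(289,z \right)}}{U{\left(-114,-181 \right)}} = \frac{289}{2 \frac{1}{81 - 114} \left(-204 - -181\right)} = \frac{289}{2 \frac{1}{-33} \left(-204 + 181\right)} = \frac{289}{2 \left(- \frac{1}{33}\right) \left(-23\right)} = \frac{289}{\frac{46}{33}} = 289 \cdot \frac{33}{46} = \frac{9537}{46}$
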